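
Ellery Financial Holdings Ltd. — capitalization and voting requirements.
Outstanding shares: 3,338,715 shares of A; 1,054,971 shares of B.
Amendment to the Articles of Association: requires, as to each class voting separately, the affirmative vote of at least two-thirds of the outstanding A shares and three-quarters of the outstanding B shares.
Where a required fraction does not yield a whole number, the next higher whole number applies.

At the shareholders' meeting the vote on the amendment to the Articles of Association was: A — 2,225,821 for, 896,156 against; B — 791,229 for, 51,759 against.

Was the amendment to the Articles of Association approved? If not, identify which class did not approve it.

A: 2/3 of 3338715 = 2225810; 2,225,810 required, 2,225,821 in favor — approved.
B: 3/4 of 1054971 = 791228.25, rounded up to 791229; 791,229 required, 791,229 in favor — approved.

Approved — every class gave the required vote.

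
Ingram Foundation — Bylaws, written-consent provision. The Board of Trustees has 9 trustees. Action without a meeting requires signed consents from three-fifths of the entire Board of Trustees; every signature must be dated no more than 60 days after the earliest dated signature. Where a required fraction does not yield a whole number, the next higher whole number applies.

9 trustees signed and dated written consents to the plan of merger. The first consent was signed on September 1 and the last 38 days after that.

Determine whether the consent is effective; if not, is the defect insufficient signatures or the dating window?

Effective — both the signature and dating-window requirements are satisfied.

Signatures required: three-fifths of 9 — 3/5 of 9 = 5.40, rounded up to 6, so 6 needed; 9 signed. Sufficient.
Dating window: the latest signature is 38 days after the earliest; the limit is 60 days. Within the window.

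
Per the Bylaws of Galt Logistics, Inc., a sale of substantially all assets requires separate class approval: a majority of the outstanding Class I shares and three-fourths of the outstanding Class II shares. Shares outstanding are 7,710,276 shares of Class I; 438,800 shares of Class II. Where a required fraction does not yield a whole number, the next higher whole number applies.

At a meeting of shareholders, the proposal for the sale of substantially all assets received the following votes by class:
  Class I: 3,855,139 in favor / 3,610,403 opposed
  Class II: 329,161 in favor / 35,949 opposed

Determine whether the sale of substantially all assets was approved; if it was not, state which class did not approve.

Class I: a majority of 7710276 is 3855139; 3,855,139 required, 3,855,139 in favor — approved.
Class II: 3/4 of 438800 = 329100; 329,100 required, 329,161 in favor — approved.

Approved — every class gave the required vote.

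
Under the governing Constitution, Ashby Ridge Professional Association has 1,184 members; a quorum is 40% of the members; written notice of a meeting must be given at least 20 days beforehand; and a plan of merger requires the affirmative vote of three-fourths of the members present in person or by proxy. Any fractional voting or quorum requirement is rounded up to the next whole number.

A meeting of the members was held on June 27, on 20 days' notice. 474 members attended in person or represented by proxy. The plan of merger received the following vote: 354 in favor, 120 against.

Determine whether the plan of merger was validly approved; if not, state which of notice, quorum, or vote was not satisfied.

Notice: 20 days given; 20 required. Satisfied.
Quorum: 40% of 1,184 = 473.60, rounded up to 474; 474 present. Satisfied.
Vote: requires three-fourths of those present (474); 3/4 of 474 = 355.50, rounded up to 356, so 356 needed; 354 in favor. Not satisfied.

Invalid — vote requirement not satisfied.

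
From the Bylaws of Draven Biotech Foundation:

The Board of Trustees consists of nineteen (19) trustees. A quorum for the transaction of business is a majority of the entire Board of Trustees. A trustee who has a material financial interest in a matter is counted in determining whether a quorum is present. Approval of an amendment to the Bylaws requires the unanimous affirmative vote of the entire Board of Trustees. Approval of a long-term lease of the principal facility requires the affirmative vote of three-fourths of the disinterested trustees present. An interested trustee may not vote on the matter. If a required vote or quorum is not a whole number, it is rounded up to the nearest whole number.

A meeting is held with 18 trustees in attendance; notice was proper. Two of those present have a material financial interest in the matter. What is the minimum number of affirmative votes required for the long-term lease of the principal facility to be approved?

12

The long-term lease of the principal facility requires three-fourths of the disinterested trustees present (18 − 2 = 16).
3/4 of 16 = 12.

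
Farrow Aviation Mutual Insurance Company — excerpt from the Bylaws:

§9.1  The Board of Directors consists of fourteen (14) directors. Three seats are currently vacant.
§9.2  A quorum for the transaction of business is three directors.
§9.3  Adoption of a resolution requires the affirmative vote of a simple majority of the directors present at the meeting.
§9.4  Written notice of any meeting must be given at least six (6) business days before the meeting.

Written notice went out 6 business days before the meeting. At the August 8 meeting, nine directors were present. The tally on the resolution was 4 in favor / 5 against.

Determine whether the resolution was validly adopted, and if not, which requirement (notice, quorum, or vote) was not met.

Invalid — vote requirement not satisfied.

Notice: 6 business days given; 6 required (6 ≥ 6). Satisfied.
Quorum: 9 present; quorum is 3. Satisfied.
Vote: the resolution requires a majority of the directors present (9). A majority of 9 is 5, so 5 affirmative votes are needed; 4 voted in favor. Not satisfied.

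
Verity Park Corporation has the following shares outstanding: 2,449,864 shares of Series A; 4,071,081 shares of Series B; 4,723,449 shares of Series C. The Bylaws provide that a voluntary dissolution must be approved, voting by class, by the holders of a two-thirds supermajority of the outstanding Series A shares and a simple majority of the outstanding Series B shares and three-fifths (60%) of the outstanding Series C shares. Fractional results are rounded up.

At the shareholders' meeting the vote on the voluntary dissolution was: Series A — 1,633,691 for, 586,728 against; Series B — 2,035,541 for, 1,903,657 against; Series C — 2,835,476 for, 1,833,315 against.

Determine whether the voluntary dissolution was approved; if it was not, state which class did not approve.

Series A: 2/3 of 2449864 = 1633242.67, rounded up to 1633243; 1,633,243 required, 1,633,691 in favor — approved.
Series B: a majority of 4071081 is 2035541; 2,035,541 required, 2,035,541 in favor — approved.
Series C: 3/5 of 4723449 = 2834069.40, rounded up to 2834070; 2,834,070 required, 2,835,476 in favor — approved.

Approved — every class gave the required vote.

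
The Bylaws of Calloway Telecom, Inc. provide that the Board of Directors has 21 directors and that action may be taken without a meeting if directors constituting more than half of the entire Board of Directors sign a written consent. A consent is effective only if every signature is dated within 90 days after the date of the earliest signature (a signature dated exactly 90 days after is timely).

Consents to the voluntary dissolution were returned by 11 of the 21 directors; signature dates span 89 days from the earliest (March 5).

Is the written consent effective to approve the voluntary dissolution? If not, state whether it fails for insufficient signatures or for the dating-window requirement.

Effective — both the signature and dating-window requirements are satisfied.

Signatures required: more than half of 21 — a majority of 21 is 11, so 11 needed; 11 signed. Sufficient.
Dating window: the latest signature is 89 days after the earliest; the limit is 90 days. Within the window.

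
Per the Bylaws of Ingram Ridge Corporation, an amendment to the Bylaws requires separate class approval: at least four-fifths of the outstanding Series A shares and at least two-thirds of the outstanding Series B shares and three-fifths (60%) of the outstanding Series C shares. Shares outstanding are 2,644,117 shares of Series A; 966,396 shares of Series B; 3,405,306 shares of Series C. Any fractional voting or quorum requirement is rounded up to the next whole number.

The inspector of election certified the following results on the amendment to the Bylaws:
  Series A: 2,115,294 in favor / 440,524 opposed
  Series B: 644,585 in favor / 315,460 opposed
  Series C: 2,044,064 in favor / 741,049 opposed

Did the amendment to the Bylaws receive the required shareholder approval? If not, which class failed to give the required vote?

Approved — every class gave the required vote.

Series A: 4/5 of 2644117 = 2115293.60, rounded up to 2115294; 2,115,294 required, 2,115,294 in favor — approved.
Series B: 2/3 of 966396 = 644264; 644,264 required, 644,585 in favor — approved.
Series C: 3/5 of 3405306 = 2043183.60, rounded up to 2043184; 2,043,184 required, 2,044,064 in favor — approved.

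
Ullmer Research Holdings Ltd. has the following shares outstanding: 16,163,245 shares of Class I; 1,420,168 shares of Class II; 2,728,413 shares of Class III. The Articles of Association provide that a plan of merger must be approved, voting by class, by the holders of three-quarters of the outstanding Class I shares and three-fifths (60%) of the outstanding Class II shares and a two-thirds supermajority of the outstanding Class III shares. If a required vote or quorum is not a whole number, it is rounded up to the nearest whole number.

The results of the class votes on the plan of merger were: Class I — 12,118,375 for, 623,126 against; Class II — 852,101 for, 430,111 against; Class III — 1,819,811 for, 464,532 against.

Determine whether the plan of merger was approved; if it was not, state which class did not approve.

Class I: 3/4 of 16163245 = 12122433.75, rounded up to 12122434; 12,122,434 required, 12,118,375 in favor — not approved.
Class II: 3/5 of 1420168 = 852100.80, rounded up to 852101; 852,101 required, 852,101 in favor — approved.
Class III: 2/3 of 2728413 = 1818942; 1,818,942 required, 1,819,811 in favor — approved.

Not approved — the Class I shares did not give the required vote.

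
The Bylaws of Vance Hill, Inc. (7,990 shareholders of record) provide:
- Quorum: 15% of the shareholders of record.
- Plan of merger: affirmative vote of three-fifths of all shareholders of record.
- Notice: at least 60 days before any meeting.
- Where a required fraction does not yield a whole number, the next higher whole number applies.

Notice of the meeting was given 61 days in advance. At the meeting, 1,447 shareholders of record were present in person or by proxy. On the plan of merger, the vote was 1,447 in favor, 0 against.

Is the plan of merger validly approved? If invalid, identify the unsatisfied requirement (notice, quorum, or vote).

Notice: 61 days given; 60 required. Satisfied.
Quorum: 15% of 7,990 = 1,198.50, rounded up to 1,199; 1,447 present. Satisfied.
Vote: requires three-fifths of all shareholders of record (7,990); 3/5 of 7990 = 4794, so 4,794 needed; 1,447 in favor. Not satisfied.

Invalid — vote requirement not satisfied.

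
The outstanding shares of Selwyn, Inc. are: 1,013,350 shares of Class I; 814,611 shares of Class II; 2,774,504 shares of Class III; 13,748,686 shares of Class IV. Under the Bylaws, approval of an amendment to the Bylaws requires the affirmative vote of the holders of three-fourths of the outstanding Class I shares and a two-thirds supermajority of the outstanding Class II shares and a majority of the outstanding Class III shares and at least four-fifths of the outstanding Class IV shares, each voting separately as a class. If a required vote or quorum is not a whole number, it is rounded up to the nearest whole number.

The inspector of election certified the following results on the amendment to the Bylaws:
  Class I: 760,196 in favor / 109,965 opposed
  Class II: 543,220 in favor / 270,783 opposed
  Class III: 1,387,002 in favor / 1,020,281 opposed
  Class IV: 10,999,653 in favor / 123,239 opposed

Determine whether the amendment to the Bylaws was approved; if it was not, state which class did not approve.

Not approved — the Class III shares did not give the required vote.

Class I: 3/4 of 1013350 = 760012.50, rounded up to 760013; 760,013 required, 760,196 in favor — approved.
Class II: 2/3 of 814611 = 543074; 543,074 required, 543,220 in favor — approved.
Class III: a majority of 2774504 is 1387253; 1,387,253 required, 1,387,002 in favor — not approved.
Class IV: 4/5 of 13748686 = 10998948.80, rounded up to 10998949; 10,998,949 required, 10,999,653 in favor — approved.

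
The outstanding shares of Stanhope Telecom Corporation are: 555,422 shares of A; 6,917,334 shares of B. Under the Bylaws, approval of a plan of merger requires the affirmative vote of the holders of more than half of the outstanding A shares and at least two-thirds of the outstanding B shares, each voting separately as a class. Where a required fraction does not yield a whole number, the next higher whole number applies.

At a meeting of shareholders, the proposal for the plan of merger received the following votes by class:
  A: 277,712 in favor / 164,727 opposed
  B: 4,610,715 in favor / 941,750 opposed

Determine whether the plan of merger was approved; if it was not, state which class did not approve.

A: a majority of 555422 is 277712; 277,712 required, 277,712 in favor — approved.
B: 2/3 of 6917334 = 4611556; 4,611,556 required, 4,610,715 in favor — not approved.

Not approved — the B shares did not give the required vote.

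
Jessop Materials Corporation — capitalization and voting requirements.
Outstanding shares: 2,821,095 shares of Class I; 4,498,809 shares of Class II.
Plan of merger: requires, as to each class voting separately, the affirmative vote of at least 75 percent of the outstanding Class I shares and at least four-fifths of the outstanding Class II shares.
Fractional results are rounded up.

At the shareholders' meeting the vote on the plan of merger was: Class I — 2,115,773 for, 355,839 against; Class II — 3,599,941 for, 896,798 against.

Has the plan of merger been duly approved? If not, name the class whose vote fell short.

Class I: 3/4 of 2821095 = 2115821.25, rounded up to 2115822; 2,115,822 required, 2,115,773 in favor — not approved.
Class II: 4/5 of 4498809 = 3599047.20, rounded up to 3599048; 3,599,048 required, 3,599,941 in favor — approved.

Not approved — the Class I shares did not give the required vote.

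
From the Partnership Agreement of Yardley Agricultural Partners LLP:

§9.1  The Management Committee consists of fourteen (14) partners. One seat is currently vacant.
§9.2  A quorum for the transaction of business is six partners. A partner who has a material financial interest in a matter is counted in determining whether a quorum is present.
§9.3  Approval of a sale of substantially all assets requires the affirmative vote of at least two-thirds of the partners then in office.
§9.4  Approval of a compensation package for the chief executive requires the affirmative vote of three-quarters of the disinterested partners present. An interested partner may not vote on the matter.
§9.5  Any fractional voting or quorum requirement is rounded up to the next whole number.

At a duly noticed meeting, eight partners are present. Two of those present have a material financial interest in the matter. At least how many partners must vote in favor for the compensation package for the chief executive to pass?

5

The compensation package for the chief executive requires three-fourths of the disinterested partners present (8 − 2 = 6).
3/4 of 6 = 4.50, rounded up to 5.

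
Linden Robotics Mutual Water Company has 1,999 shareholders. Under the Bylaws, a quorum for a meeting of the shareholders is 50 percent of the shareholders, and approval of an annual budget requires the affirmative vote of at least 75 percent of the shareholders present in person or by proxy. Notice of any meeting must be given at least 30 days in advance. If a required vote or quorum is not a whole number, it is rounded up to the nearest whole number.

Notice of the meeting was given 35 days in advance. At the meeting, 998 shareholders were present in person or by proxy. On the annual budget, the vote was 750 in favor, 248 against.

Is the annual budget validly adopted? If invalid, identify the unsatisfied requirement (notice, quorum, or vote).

Invalid — quorum requirement not satisfied.

Notice: 35 days given; 30 required. Satisfied.
Quorum: 50% of 1,999 = 999.50, rounded up to 1,000; 998 present. Not satisfied.
Vote: requires three-fourths of those present (998); 3/4 of 998 = 748.50, rounded up to 749, so 749 needed; 750 in favor. Satisfied.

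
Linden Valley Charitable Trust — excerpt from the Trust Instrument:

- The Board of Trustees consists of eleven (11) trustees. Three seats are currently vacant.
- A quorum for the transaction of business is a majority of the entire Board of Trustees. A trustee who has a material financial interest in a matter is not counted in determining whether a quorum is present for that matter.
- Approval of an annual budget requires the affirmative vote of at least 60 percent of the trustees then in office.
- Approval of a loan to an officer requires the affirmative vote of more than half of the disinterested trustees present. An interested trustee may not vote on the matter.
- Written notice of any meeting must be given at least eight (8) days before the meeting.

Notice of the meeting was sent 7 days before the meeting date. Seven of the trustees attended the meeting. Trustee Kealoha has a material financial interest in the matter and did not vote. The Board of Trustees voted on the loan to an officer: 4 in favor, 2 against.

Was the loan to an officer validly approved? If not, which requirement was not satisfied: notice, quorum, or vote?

Notice: 7 days given; 8 required (7 < 8). Not satisfied.
Quorum: 7 present, but the 1 interested trustee does not count, leaving 6. Quorum is 6. Satisfied.
Vote: the loan to an officer requires a majority of the disinterested trustees present (7 − 1 = 6). A majority of 6 is 4, so 4 affirmative votes are needed; 4 voted in favor. Satisfied.

Invalid — notice requirement not satisfied.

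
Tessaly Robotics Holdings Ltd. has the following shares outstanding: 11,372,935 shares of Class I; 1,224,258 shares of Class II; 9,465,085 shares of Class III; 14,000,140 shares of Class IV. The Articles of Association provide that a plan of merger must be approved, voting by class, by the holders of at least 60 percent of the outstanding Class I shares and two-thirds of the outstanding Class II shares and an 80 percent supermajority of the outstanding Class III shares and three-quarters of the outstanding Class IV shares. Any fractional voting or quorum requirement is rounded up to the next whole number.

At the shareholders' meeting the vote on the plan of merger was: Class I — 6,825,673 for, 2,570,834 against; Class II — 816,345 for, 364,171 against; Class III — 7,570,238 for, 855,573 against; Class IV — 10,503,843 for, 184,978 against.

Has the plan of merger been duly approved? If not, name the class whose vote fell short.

Class I: 3/5 of 11372935 = 6823761; 6,823,761 required, 6,825,673 in favor — approved.
Class II: 2/3 of 1224258 = 816172; 816,172 required, 816,345 in favor — approved.
Class III: 4/5 of 9465085 = 7572068; 7,572,068 required, 7,570,238 in favor — not approved.
Class IV: 3/4 of 14000140 = 10500105; 10,500,105 required, 10,503,843 in favor — approved.

Not approved — the Class III shares did not give the required vote.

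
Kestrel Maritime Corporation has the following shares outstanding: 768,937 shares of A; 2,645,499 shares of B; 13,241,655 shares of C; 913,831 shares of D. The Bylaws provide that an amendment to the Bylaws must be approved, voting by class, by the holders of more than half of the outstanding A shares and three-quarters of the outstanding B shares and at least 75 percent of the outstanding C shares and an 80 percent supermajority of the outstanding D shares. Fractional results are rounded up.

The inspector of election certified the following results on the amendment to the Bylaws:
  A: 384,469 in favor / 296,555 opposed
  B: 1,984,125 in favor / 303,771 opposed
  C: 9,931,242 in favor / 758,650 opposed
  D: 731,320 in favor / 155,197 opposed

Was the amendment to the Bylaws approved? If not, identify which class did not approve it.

Approved — every class gave the required vote.

A: a majority of 768937 is 384469; 384,469 required, 384,469 in favor — approved.
B: 3/4 of 2645499 = 1984124.25, rounded up to 1984125; 1,984,125 required, 1,984,125 in favor — approved.
C: 3/4 of 13241655 = 9931241.25, rounded up to 9931242; 9,931,242 required, 9,931,242 in favor — approved.
D: 4/5 of 913831 = 731064.80, rounded up to 731065; 731,065 required, 731,320 in favor — approved.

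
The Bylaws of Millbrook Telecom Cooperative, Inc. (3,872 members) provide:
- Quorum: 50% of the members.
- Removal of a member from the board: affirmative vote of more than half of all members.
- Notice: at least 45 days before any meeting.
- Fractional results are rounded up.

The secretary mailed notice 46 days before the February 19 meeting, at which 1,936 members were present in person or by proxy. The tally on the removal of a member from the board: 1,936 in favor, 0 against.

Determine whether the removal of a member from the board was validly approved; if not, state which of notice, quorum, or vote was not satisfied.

Notice: 46 days given; 45 required. Satisfied.
Quorum: 50% of 3,872 = 1,936; 1,936 present. Satisfied.
Vote: requires a majority of all members (3,872); a majority of 3872 is 1937, so 1,937 needed; 1,936 in favor. Not satisfied.

Invalid — vote requirement not satisfied.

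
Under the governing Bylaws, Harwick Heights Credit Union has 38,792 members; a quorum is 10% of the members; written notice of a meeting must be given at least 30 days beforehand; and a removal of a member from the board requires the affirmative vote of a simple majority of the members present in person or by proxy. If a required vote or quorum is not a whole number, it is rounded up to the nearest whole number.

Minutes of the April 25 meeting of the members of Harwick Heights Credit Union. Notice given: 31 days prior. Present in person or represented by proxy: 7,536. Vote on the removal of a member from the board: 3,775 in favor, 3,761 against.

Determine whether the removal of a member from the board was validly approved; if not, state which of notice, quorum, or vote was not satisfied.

Notice: 31 days given; 30 required. Satisfied.
Quorum: 10% of 38,792 = 3,879.20, rounded up to 3,880; 7,536 present. Satisfied.
Vote: requires a majority of those present (7,536); a majority of 7536 is 3769, so 3,769 needed; 3,775 in favor. Satisfied.

Valid — all requirements satisfied.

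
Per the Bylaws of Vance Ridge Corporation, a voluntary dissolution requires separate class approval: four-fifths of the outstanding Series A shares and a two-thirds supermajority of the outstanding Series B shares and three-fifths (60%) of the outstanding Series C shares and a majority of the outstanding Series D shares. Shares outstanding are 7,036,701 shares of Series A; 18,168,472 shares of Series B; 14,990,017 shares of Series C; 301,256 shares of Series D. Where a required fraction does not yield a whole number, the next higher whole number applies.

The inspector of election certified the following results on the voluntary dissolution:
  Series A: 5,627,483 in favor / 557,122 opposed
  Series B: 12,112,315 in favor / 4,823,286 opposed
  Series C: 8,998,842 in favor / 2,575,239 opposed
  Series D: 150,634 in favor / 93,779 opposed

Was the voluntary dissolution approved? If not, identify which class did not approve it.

Series A: 4/5 of 7036701 = 5629360.80, rounded up to 5629361; 5,629,361 required, 5,627,483 in favor — not approved.
Series B: 2/3 of 18168472 = 12112314.67, rounded up to 12112315; 12,112,315 required, 12,112,315 in favor — approved.
Series C: 3/5 of 14990017 = 8994010.20, rounded up to 8994011; 8,994,011 required, 8,998,842 in favor — approved.
Series D: a majority of 301256 is 150629; 150,629 required, 150,634 in favor — approved.

Not approved — the Series A shares did not give the required vote.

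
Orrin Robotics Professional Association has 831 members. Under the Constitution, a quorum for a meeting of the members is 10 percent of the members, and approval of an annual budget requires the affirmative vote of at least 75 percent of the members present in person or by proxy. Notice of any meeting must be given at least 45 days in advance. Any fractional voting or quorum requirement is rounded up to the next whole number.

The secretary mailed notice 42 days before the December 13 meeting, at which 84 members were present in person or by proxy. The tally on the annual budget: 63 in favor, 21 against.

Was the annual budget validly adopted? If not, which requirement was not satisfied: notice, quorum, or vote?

Invalid — notice requirement not satisfied.

Notice: 42 days given; 45 required. Not satisfied.
Quorum: 10% of 831 = 83.10, rounded up to 84; 84 present. Satisfied.
Vote: requires three-fourths of those present (84); 3/4 of 84 = 63, so 63 needed; 63 in favor. Satisfied.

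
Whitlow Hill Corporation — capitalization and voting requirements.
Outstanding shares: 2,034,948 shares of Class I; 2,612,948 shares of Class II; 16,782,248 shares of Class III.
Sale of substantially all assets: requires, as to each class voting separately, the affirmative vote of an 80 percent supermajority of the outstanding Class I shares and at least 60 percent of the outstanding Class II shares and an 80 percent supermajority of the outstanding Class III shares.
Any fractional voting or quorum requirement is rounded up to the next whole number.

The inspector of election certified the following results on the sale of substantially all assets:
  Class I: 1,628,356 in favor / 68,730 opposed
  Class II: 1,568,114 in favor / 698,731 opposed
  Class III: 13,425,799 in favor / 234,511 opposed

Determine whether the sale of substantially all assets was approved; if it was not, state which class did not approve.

Approved — every class gave the required vote.

Class I: 4/5 of 2034948 = 1627958.40, rounded up to 1627959; 1,627,959 required, 1,628,356 in favor — approved.
Class II: 3/5 of 2612948 = 1567768.80, rounded up to 1567769; 1,567,769 required, 1,568,114 in favor — approved.
Class III: 4/5 of 16782248 = 13425798.40, rounded up to 13425799; 13,425,799 required, 13,425,799 in favor — approved.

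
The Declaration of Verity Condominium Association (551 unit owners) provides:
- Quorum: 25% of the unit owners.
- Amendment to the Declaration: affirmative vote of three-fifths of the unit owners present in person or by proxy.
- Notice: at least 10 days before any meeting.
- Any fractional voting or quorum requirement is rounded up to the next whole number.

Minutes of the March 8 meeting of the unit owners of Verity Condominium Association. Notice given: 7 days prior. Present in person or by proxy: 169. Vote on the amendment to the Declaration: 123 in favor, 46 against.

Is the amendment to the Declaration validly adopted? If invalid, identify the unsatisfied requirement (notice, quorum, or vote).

Notice: 7 days given; 10 required. Not satisfied.
Quorum: 25% of 551 = 137.75, rounded up to 138; 169 present. Satisfied.
Vote: requires three-fifths of those present (169); 3/5 of 169 = 101.40, rounded up to 102, so 102 needed; 123 in favor. Satisfied.

Invalid — notice requirement not satisfied.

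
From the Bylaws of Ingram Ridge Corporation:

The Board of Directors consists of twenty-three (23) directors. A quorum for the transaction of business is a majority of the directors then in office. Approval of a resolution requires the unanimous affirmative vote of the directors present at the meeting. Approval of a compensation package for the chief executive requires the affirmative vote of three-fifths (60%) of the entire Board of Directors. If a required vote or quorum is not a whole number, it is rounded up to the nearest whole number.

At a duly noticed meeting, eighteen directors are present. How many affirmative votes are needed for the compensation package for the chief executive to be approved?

The compensation package for the chief executive requires three-fifths of the entire Board of Directors (23).
3/5 of 23 = 13.80, rounded up to 14.

14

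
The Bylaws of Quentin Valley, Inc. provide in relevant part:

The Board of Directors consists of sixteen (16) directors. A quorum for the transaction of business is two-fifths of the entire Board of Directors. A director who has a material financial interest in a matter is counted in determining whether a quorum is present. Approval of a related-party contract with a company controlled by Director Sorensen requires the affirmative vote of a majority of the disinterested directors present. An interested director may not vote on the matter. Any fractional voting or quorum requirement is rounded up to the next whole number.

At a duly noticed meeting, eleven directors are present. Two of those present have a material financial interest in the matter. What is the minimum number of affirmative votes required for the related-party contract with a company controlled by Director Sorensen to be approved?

The related-party contract with a company controlled by Director Sorensen requires a majority of the disinterested directors present (11 − 2 = 9).
A majority of 9 is 5.

5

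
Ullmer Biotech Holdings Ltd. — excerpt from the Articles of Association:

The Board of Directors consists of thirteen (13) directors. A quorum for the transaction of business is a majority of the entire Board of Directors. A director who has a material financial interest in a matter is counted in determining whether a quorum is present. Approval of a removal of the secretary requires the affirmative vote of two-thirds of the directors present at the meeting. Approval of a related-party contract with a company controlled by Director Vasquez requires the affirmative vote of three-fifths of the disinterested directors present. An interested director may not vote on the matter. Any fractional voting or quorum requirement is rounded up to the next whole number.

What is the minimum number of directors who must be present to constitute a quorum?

A majority of 13 is 7.

7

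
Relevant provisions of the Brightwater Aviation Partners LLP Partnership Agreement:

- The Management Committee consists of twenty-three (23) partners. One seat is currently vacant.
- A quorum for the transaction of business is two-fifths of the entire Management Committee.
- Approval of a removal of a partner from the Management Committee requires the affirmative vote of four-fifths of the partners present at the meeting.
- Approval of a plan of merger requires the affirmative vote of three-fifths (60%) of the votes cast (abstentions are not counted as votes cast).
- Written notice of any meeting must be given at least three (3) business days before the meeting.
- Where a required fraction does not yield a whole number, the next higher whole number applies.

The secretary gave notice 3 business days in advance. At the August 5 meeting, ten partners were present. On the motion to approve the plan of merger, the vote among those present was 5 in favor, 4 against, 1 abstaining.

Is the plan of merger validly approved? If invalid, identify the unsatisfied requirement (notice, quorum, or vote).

Notice: 3 business days given; 3 required (3 ≥ 3). Satisfied.
Quorum: 10 present; quorum is 10. Satisfied.
Vote: the plan of merger requires three-fifths of the votes cast (10 present − 1 abstaining = 9). 3/5 of 9 = 5.40, rounded up to 6, so 6 affirmative votes are needed; 5 voted in favor. Not satisfied.

Invalid — vote requirement not satisfied.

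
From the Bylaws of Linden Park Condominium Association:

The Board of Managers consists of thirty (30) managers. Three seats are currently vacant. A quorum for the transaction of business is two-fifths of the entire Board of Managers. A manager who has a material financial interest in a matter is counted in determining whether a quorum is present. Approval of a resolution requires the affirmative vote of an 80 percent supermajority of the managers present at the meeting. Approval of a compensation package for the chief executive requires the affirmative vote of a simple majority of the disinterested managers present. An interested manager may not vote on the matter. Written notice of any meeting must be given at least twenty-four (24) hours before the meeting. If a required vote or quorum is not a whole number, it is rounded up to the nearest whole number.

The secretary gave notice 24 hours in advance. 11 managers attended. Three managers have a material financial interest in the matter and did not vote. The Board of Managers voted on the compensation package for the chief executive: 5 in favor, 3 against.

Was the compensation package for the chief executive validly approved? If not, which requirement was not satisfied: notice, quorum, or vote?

Notice: 24 hours given; 24 required (24 ≥ 24). Satisfied.
Quorum: 11 present (interested managers count toward quorum); quorum is 12. Not satisfied.
Vote: the compensation package for the chief executive requires a majority of the disinterested managers present (11 − 3 = 8). A majority of 8 is 5, so 5 affirmative votes are needed; 5 voted in favor. Satisfied. (Moot — without a quorum no business can be validly transacted.)

Invalid — quorum requirement not satisfied.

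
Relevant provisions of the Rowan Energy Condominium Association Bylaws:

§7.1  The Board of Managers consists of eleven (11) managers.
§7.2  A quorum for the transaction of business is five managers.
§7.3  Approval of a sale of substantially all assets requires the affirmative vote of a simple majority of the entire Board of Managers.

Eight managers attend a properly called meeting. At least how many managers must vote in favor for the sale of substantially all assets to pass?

6

The sale of substantially all assets requires a majority of the entire Board of Managers (11).
A majority of 11 is 6.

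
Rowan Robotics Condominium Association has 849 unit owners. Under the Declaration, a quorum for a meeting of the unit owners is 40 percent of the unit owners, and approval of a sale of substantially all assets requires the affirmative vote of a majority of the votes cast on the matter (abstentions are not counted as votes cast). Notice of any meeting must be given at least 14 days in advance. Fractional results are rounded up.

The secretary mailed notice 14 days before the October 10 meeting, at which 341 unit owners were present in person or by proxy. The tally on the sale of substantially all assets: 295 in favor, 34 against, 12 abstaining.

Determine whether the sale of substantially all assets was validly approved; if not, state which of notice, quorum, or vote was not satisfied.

Valid — all requirements satisfied.

Notice: 14 days given; 14 required. Satisfied.
Quorum: 40% of 849 = 339.60, rounded up to 340; 341 present. Satisfied.
Vote: requires a majority of the votes cast (341 − 12 abstaining = 329); a majority of 329 is 165, so 165 needed; 295 in favor. Satisfied.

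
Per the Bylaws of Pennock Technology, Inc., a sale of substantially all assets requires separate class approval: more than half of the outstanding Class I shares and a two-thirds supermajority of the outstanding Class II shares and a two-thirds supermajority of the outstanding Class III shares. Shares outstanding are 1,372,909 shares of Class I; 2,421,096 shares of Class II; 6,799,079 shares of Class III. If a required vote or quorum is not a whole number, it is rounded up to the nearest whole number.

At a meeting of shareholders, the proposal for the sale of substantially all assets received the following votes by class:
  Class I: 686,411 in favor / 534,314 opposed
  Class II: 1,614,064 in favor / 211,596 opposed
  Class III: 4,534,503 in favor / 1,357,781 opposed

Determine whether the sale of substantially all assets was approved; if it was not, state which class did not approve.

Class I: a majority of 1372909 is 686455; 686,455 required, 686,411 in favor — not approved.
Class II: 2/3 of 2421096 = 1614064; 1,614,064 required, 1,614,064 in favor — approved.
Class III: 2/3 of 6799079 = 4532719.33, rounded up to 4532720; 4,532,720 required, 4,534,503 in favor — approved.

Not approved — the Class I shares did not give the required vote.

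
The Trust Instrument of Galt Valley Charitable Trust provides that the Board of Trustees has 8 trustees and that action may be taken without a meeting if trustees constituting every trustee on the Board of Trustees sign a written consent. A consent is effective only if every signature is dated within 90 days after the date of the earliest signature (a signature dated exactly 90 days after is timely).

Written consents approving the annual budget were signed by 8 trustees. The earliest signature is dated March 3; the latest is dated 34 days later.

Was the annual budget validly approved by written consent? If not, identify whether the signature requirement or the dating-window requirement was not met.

Effective — both the signature and dating-window requirements are satisfied.

Signatures required: the unanimous vote of 8 — unanimous means all 8, so 8 needed; 8 signed. Sufficient.
Dating window: the latest signature is 34 days after the earliest; the limit is 90 days. Within the window.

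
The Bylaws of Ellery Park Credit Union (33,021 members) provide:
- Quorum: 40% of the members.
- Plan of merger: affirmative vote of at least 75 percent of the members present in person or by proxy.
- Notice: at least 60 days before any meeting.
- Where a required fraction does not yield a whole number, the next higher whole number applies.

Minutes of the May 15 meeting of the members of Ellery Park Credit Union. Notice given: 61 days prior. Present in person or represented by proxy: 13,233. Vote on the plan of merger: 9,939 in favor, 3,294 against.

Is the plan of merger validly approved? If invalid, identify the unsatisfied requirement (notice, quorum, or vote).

Valid — all requirements satisfied.

Notice: 61 days given; 60 required. Satisfied.
Quorum: 40% of 33,021 = 13,208.40, rounded up to 13,209; 13,233 present. Satisfied.
Vote: requires three-fourths of those present (13,233); 3/4 of 13233 = 9924.75, rounded up to 9925, so 9,925 needed; 9,939 in favor. Satisfied.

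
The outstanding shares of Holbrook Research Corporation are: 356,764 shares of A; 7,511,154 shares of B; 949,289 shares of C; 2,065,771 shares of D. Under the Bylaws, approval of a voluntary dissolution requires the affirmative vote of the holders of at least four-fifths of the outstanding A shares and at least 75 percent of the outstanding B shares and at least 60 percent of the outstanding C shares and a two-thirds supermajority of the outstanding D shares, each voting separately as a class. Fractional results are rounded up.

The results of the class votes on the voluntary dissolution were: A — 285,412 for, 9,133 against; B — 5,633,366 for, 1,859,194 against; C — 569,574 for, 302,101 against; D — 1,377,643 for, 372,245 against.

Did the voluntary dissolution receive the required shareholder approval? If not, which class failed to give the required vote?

Approved — every class gave the required vote.

A: 4/5 of 356764 = 285411.20, rounded up to 285412; 285,412 required, 285,412 in favor — approved.
B: 3/4 of 7511154 = 5633365.50, rounded up to 5633366; 5,633,366 required, 5,633,366 in favor — approved.
C: 3/5 of 949289 = 569573.40, rounded up to 569574; 569,574 required, 569,574 in favor — approved.
D: 2/3 of 2065771 = 1377180.67, rounded up to 1377181; 1,377,181 required, 1,377,643 in favor — approved.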